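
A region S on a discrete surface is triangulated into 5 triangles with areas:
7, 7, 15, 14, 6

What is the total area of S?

7 + 7 + 15 + 14 + 6 = 49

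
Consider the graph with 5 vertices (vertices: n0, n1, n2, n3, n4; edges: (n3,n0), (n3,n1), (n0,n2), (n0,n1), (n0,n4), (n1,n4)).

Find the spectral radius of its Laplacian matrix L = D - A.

Degrees: deg(n0) = 4, deg(n1) = 3, deg(n2) = 1, deg(n3) = 2, deg(n4) = 2.
L = D − A with rows/columns ordered (n0, n1, n2, n3, n4):
  [ 4, -1, -1, -1, -1]
  [-1,  3,  0, -1, -1]
  [-1,  0,  1,  0,  0]
  [-1, -1,  0,  2,  0]
  [-1, -1,  0,  0,  2]
Characteristic polynomial: det(λI − L) = λ(λ − 1)(λ − 2)(λ − 4)(λ − 5).
Roots: λ = 0; (λ − 1) = 0 ⇒ λ = 1; (λ − 2) = 0 ⇒ λ = 2; (λ − 4) = 0 ⇒ λ = 4; (λ − 5) = 0 ⇒ λ = 5.
(Check: the roots sum (with multiplicity) to 12, matching trace L = Σdeg = 2·6 = 12.)
Laplacian eigenvalues: [0.0, 1.0, 2.0, 4.0, 5.0]. Largest eigenvalue (spectral radius) = 5.0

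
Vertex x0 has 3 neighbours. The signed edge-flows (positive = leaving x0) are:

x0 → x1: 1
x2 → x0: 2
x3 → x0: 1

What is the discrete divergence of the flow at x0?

Divergence = sum of outgoing flows = 1 + (-2) + (-1) = -2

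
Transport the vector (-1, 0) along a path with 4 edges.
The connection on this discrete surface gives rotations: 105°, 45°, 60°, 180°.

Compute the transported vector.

Total rotation: 105° + 45° + 60° + 180° = 390° ≡ 30° (mod 360°). Final vector: (-0.8660, -0.5000)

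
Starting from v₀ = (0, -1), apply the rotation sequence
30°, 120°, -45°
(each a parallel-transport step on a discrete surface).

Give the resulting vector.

Total rotation: 30° + 120° + (-45°) = 105°. Final vector: (0.9659, 0.2588)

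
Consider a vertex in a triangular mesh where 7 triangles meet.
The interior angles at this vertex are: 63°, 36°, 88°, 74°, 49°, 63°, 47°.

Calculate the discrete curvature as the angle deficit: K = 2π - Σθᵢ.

Sum of angles = 420°. K = 360° - 420° = -60° = -π/3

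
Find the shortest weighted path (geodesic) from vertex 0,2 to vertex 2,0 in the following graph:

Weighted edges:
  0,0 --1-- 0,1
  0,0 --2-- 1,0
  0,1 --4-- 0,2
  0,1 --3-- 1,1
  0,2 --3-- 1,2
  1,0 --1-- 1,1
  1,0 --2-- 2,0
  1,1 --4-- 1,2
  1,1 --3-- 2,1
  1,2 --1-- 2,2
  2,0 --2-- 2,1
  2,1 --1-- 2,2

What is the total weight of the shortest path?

Shortest path: 0,2 → 1,2 → 2,2 → 2,1 → 2,0, total weight = 7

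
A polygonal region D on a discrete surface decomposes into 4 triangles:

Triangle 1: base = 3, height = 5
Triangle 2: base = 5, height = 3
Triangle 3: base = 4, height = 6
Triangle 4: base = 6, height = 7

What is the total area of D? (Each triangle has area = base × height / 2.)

(1/2)×3×5 + (1/2)×5×3 + (1/2)×4×6 + (1/2)×6×7 = 48.0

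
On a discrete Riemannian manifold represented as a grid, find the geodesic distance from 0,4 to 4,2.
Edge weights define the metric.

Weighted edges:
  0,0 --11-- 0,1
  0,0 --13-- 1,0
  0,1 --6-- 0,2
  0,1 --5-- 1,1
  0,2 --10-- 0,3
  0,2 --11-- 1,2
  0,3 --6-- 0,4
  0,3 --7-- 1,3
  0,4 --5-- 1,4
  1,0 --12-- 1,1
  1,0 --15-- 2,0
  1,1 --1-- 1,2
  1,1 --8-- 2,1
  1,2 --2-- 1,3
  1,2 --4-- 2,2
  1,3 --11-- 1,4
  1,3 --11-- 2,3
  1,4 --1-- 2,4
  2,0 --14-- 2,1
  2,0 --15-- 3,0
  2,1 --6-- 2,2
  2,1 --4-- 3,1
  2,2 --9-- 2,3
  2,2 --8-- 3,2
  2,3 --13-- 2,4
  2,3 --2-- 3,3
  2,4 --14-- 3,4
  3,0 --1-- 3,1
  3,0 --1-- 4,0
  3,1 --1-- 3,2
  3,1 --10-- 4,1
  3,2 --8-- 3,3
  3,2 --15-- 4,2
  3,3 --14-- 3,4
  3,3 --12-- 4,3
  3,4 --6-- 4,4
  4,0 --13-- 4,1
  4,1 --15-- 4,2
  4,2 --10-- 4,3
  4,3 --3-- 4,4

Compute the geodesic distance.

Shortest path: 0,4 → 1,4 → 2,4 → 3,4 → 4,4 → 4,3 → 4,2, total weight = 39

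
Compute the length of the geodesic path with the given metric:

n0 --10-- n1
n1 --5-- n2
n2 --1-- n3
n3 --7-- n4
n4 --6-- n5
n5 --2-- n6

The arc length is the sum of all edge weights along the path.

Arc length = 10 + 5 + 1 + 7 + 6 + 2 = 31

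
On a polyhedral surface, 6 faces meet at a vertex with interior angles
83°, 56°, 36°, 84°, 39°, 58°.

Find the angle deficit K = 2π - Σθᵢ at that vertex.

Sum of angles = 356°. K = 360° - 356° = 4° = π/45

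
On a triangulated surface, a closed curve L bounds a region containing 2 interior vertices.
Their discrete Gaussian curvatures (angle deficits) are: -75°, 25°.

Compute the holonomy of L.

Holonomy = total enclosed curvature = (-75°) + 25° = -50°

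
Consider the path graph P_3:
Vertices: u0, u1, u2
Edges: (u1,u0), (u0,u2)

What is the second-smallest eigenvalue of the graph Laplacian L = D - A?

The path graph P_n has Laplacian eigenvalues λ_k = 2 − 2cos(kπ/n), k = 0, 1, …, n−1. Here n = 3:
k=0: 2 − 2cos(0) = 0.0; k=1: 2 − 2cos(π/3) = 1.0; k=2: 2 − 2cos(2π/3) = 3.0.
Laplacian eigenvalues: [0.0, 1.0, 3.0]. Algebraic connectivity (smallest non-zero eigenvalue) = 1.0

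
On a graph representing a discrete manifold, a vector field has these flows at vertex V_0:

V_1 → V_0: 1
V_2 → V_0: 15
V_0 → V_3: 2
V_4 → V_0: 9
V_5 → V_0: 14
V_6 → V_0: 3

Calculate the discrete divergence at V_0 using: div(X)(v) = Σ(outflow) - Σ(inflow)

Divergence = sum of outgoing flows = (-1) + (-15) + 2 + (-9) + (-14) + (-3) = -40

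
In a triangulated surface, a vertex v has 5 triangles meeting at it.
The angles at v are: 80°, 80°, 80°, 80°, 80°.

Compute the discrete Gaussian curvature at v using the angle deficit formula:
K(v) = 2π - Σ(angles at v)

Sum of angles = 400°. K = 360° - 400° = -40°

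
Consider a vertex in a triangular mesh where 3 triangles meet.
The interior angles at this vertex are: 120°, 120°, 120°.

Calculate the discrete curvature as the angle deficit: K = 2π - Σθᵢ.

Sum of angles = 360°. K = 360° - 360° = 0°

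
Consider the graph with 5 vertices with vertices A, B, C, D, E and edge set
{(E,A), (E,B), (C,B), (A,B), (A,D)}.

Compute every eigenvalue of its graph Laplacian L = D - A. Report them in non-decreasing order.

Degrees: deg(A) = 3, deg(B) = 3, deg(C) = 1, deg(D) = 1, deg(E) = 2.
L = D − A with rows/columns ordered (A, B, C, D, E):
  [ 3, -1,  0, -1, -1]
  [-1,  3, -1,  0, -1]
  [ 0, -1,  1,  0,  0]
  [-1,  0,  0,  1,  0]
  [-1, -1,  0,  0,  2]
Characteristic polynomial: det(λI − L) = λ(λ² − 5λ + 3)(λ² − 5λ + 5).
Roots: λ = 0; (λ² − 5λ + 3) = 0 ⇒ λ = (5 ± √13)/2 ≈ 0.6972, 4.3028; (λ² − 5λ + 5) = 0 ⇒ λ = (5 ± √5)/2 ≈ 1.382, 3.618.
(Check: the roots sum (with multiplicity) to 10, matching trace L = Σdeg = 2·5 = 10.)
Laplacian eigenvalues (increasing order): [0.0, 0.6972, 1.382, 3.618, 4.3028]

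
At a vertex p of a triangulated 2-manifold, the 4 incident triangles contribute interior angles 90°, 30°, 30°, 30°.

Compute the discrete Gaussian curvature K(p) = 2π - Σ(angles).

Sum of angles = 180°. K = 360° - 180° = 180° = π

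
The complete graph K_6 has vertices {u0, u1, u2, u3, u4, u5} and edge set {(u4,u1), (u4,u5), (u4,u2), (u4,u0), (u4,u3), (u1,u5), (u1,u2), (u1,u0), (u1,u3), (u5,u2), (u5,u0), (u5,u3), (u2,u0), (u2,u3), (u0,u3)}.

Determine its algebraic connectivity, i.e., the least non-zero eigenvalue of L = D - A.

For the complete graph K_n, L = nI − J (J = all-ones matrix). J has eigenvalues n (once, eigenvector 𝟙) and 0 (multiplicity n−1), so L has eigenvalues 0 (once) and n (multiplicity n−1). Here n = 6: eigenvalue 0 once and 6 with multiplicity 5.
Laplacian eigenvalues: [0.0, 6.0, 6.0, 6.0, 6.0, 6.0]. Algebraic connectivity (smallest non-zero eigenvalue) = 6.0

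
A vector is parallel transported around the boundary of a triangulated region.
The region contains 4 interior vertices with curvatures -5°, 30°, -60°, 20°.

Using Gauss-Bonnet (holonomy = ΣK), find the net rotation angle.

Holonomy = total enclosed curvature = (-5°) + 30° + (-60°) + 20° = -15°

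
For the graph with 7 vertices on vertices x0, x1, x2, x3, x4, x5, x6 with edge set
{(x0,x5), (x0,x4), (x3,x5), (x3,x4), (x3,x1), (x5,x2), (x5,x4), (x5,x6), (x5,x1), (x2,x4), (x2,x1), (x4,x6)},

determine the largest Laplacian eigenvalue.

Degrees: deg(x0) = 2, deg(x1) = 3, deg(x2) = 3, deg(x3) = 3, deg(x4) = 5, deg(x5) = 6, deg(x6) = 2.
L = D − A with rows/columns ordered (x0, x1, x2, x3, x4, x5, x6):
  [ 2,  0,  0,  0, -1, -1,  0]
  [ 0,  3, -1, -1,  0, -1,  0]
  [ 0, -1,  3,  0, -1, -1,  0]
  [ 0, -1,  0,  3, -1, -1,  0]
  [-1,  0, -1, -1,  5, -1, -1]
  [-1, -1, -1, -1, -1,  6, -1]
  [ 0,  0,  0,  0, -1, -1,  2]
Characteristic polynomial: det(λI − L) = λ(λ² − 8λ + 11)(λ − 2)(λ − 3)(λ − 4)(λ − 7).
Roots: λ = 0; (λ² − 8λ + 11) = 0 ⇒ λ = 4 ± √5 ≈ 1.7639, 6.2361; (λ − 2) = 0 ⇒ λ = 2; (λ − 3) = 0 ⇒ λ = 3; (λ − 4) = 0 ⇒ λ = 4; (λ − 7) = 0 ⇒ λ = 7.
(Check: the roots sum (with multiplicity) to 24, matching trace L = Σdeg = 2·12 = 24.)
Laplacian eigenvalues: [0.0, 1.7639, 2.0, 3.0, 4.0, 6.2361, 7.0]. Largest eigenvalue (spectral radius) = 7.0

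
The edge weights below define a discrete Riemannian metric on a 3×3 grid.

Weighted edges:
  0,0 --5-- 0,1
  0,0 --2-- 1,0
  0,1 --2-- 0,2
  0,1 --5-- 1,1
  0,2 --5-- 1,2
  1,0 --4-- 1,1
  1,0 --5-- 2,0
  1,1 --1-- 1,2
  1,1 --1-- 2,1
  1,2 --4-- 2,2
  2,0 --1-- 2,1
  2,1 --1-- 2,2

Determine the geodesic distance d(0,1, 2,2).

Shortest path: 0,1 → 1,1 → 2,1 → 2,2, total weight = 7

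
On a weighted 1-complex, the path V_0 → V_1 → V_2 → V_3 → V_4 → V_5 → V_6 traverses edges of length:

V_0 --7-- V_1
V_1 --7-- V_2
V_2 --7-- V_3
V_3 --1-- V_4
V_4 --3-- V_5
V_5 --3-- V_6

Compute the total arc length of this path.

Arc length = 7 + 7 + 7 + 1 + 3 + 3 = 28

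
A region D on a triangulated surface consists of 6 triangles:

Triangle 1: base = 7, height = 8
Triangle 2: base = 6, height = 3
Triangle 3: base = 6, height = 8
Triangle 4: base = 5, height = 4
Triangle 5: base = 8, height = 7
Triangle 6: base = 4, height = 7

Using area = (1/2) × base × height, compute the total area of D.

(1/2)×7×8 + (1/2)×6×3 + (1/2)×6×8 + (1/2)×5×4 + (1/2)×8×7 + (1/2)×4×7 = 113.0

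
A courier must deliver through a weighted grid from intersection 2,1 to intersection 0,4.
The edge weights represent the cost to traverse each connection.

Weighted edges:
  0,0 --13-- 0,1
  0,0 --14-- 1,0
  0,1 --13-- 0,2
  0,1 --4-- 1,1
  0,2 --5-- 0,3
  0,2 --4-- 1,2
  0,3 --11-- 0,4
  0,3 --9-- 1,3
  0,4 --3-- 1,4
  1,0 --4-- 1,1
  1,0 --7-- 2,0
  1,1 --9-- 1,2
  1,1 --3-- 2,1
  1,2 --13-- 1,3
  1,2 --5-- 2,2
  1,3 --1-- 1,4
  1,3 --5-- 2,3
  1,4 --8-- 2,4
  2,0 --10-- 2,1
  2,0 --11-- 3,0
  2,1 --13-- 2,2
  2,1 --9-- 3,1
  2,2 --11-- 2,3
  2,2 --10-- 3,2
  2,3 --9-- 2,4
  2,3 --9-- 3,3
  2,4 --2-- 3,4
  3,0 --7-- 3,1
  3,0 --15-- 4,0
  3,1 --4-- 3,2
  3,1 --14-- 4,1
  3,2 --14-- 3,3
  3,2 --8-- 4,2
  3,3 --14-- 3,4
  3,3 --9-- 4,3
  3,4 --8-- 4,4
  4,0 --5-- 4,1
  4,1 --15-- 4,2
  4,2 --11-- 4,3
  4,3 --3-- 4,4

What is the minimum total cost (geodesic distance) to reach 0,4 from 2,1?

Shortest path: 2,1 → 1,1 → 1,2 → 1,3 → 1,4 → 0,4, total weight = 29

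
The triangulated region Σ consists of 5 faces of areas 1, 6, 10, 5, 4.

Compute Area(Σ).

1 + 6 + 10 + 5 + 4 = 26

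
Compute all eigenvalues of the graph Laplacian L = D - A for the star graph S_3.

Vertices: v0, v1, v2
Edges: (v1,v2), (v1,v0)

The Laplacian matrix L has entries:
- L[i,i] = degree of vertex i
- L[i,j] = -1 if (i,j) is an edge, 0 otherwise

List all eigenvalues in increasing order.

The star S_3 is the complete bipartite graph K_{1,2} (one hub of degree 2, 2 leaves of degree 1). The Laplacian spectrum of K_{p,q} is 0, p (multiplicity q−1), q (multiplicity p−1), p+q. With p = 1, q = 2: 0 once, 1 with multiplicity 1, and 3 once. (Check: trace L = sum of degrees = 4 = 1·1 + 3.)
Laplacian eigenvalues (increasing order): [0.0, 1.0, 3.0]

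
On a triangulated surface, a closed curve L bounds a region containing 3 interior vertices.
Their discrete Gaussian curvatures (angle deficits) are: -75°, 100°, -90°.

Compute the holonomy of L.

Holonomy = total enclosed curvature = (-75°) + 100° + (-90°) = -65°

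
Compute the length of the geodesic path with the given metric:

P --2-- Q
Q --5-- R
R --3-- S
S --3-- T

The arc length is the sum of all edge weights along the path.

Arc length = 2 + 5 + 3 + 3 = 13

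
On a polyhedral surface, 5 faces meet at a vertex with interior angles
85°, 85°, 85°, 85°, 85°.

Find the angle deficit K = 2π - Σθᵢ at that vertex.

Sum of angles = 425°. K = 360° - 425° = -65°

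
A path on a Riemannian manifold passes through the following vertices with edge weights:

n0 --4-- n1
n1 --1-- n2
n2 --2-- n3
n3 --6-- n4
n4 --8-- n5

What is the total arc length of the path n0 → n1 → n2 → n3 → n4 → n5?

Arc length = 4 + 1 + 2 + 6 + 8 = 21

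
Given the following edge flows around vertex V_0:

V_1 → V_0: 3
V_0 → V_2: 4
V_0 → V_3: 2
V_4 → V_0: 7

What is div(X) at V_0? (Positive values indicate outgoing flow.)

Divergence = sum of outgoing flows = (-3) + 4 + 2 + (-7) = -4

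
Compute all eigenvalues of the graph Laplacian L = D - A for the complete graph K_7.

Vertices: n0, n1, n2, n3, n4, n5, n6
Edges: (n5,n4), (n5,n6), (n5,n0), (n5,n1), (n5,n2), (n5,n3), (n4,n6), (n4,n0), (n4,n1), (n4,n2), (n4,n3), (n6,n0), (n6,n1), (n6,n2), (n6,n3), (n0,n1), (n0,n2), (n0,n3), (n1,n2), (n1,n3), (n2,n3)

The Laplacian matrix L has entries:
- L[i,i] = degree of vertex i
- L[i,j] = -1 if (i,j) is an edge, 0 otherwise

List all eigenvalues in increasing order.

For the complete graph K_n, L = nI − J (J = all-ones matrix). J has eigenvalues n (once, eigenvector 𝟙) and 0 (multiplicity n−1), so L has eigenvalues 0 (once) and n (multiplicity n−1). Here n = 7: eigenvalue 0 once and 7 with multiplicity 6.
Laplacian eigenvalues (increasing order): [0.0, 7.0, 7.0, 7.0, 7.0, 7.0, 7.0]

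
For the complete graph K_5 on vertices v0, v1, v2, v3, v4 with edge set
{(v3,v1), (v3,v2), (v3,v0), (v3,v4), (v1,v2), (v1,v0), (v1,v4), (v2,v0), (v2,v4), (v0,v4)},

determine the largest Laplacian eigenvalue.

For the complete graph K_n, L = nI − J (J = all-ones matrix). J has eigenvalues n (once, eigenvector 𝟙) and 0 (multiplicity n−1), so L has eigenvalues 0 (once) and n (multiplicity n−1). Here n = 5: eigenvalue 0 once and 5 with multiplicity 4.
Laplacian eigenvalues: [0.0, 5.0, 5.0, 5.0, 5.0]. Largest eigenvalue (spectral radius) = 5.0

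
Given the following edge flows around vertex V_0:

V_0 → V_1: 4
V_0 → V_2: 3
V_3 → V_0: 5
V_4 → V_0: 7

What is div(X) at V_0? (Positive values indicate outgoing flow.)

Divergence = sum of outgoing flows = 4 + 3 + (-5) + (-7) = -5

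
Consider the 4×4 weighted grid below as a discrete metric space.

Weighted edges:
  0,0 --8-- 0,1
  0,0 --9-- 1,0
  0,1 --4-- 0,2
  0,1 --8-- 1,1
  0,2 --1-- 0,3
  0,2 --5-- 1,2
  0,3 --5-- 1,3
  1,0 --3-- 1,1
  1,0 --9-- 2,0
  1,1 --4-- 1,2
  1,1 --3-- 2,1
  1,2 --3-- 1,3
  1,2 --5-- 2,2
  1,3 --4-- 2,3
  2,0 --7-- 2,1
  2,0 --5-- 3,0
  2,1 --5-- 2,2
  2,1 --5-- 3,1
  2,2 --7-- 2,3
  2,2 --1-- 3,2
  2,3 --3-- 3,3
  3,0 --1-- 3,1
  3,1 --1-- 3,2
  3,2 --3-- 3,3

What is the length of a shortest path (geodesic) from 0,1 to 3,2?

Shortest path: 0,1 → 0,2 → 1,2 → 2,2 → 3,2, total weight = 15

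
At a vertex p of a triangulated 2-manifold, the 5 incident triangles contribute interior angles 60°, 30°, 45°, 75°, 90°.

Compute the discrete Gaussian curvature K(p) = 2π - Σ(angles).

Sum of angles = 300°. K = 360° - 300° = 60°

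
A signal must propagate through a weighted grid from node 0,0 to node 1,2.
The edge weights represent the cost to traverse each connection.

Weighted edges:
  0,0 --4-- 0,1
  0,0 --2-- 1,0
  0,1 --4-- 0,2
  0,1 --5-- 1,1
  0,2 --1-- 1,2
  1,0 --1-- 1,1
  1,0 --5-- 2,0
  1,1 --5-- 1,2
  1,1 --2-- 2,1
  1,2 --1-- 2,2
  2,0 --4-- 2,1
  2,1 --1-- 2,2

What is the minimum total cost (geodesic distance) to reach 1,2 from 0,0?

Shortest path: 0,0 → 1,0 → 1,1 → 2,1 → 2,2 → 1,2, total weight = 7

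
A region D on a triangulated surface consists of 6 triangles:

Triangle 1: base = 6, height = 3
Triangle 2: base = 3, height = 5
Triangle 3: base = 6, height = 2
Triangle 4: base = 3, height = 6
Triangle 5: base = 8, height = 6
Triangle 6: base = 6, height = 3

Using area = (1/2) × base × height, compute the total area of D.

(1/2)×6×3 + (1/2)×3×5 + (1/2)×6×2 + (1/2)×3×6 + (1/2)×8×6 + (1/2)×6×3 = 64.5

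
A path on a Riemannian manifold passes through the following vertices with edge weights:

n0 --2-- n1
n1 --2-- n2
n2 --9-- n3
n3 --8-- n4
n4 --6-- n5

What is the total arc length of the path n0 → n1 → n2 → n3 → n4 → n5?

Arc length = 2 + 2 + 9 + 8 + 6 = 27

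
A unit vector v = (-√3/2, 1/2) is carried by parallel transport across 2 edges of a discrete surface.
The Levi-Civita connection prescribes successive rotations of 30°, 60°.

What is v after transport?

Total rotation: 30° + 60° = 90°. Final vector: (-0.5000, -0.8660)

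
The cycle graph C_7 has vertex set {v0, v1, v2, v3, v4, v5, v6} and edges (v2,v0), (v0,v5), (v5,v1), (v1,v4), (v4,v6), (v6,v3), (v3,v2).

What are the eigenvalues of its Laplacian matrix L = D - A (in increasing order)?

The cycle graph C_n has Laplacian eigenvalues λ_k = 2 − 2cos(2πk/n), k = 0, 1, …, n−1. Here n = 7:
k=0: 2 − 2cos(0) = 0.0; k=1: 2 − 2cos(2π/7) = 0.753; k=2: 2 − 2cos(4π/7) = 2.445; k=3: 2 − 2cos(6π/7) = 3.8019; k=4: 2 − 2cos(8π/7) = 3.8019; k=5: 2 − 2cos(10π/7) = 2.445; k=6: 2 − 2cos(12π/7) = 0.753.
Laplacian eigenvalues (increasing order): [0.0, 0.753, 0.753, 2.445, 2.445, 3.8019, 3.8019]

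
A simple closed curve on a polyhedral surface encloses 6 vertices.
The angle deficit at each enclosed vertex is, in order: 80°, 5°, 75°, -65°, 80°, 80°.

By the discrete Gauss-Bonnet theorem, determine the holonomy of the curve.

Holonomy = total enclosed curvature = 80° + 5° + 75° + (-65°) + 80° + 80° = 255°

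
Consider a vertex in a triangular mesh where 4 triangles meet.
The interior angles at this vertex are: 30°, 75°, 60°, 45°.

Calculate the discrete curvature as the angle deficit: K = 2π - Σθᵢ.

Sum of angles = 210°. K = 360° - 210° = 150°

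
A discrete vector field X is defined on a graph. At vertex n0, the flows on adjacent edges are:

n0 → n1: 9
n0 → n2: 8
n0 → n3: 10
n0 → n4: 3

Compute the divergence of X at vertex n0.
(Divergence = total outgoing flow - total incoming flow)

Divergence = sum of outgoing flows = 9 + 8 + 10 + 3 = 30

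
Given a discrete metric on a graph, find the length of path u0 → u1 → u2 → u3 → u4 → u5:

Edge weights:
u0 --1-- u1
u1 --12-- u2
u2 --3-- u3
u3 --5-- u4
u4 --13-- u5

Arc length = 1 + 12 + 3 + 5 + 13 = 34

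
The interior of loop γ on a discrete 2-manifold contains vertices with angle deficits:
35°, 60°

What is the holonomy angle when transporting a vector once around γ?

Holonomy = total enclosed curvature = 35° + 60° = 95°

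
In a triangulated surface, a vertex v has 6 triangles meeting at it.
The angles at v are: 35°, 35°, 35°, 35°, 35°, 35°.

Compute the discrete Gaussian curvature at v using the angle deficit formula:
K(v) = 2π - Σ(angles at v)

Sum of angles = 210°. K = 360° - 210° = 150° = 5π/6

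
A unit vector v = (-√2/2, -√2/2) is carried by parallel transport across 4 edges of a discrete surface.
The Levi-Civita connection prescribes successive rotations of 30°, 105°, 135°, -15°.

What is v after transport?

Total rotation: 30° + 105° + 135° + (-15°) = 255° ≡ -105° (mod 360°). Final vector: (-0.5000, 0.8660)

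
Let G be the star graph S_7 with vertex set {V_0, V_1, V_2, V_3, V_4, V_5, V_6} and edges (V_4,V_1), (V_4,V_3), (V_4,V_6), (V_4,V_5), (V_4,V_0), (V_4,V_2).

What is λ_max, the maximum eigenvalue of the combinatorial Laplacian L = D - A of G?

The star S_7 is the complete bipartite graph K_{1,6} (one hub of degree 6, 6 leaves of degree 1). The Laplacian spectrum of K_{p,q} is 0, p (multiplicity q−1), q (multiplicity p−1), p+q. With p = 1, q = 6: 0 once, 1 with multiplicity 5, and 7 once. (Check: trace L = sum of degrees = 12 = 5·1 + 7.)
Laplacian eigenvalues: [0.0, 1.0, 1.0, 1.0, 1.0, 1.0, 7.0]. Largest eigenvalue (spectral radius) = 7.0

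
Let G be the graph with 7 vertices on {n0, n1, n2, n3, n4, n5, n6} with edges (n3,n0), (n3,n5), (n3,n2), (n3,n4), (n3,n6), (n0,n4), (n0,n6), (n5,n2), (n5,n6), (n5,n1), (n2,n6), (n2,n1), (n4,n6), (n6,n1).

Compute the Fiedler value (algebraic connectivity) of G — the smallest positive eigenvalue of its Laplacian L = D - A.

Degrees: deg(n0) = 3, deg(n1) = 3, deg(n2) = 4, deg(n3) = 5, deg(n4) = 3, deg(n5) = 4, deg(n6) = 6.
L = D − A with rows/columns ordered (n0, n1, n2, n3, n4, n5, n6):
  [ 3,  0,  0, -1, -1,  0, -1]
  [ 0,  3, -1,  0,  0, -1, -1]
  [ 0, -1,  4, -1,  0, -1, -1]
  [-1,  0, -1,  5, -1, -1, -1]
  [-1,  0,  0, -1,  3,  0, -1]
  [ 0, -1, -1, -1,  0,  4, -1]
  [-1, -1, -1, -1, -1, -1,  6]
Characteristic polynomial: det(λI − L) = λ(λ² − 8λ + 11)(λ − 4)²(λ − 5)(λ − 7).
Roots: λ = 0; (λ² − 8λ + 11) = 0 ⇒ λ = 4 ± √5 ≈ 1.7639, 6.2361; (λ − 4) = 0 ⇒ λ = 4 (multiplicity 2); (λ − 5) = 0 ⇒ λ = 5; (λ − 7) = 0 ⇒ λ = 7.
(Check: the roots sum (with multiplicity) to 28, matching trace L = Σdeg = 2·14 = 28.)
Laplacian eigenvalues: [0.0, 1.7639, 4.0, 4.0, 5.0, 6.2361, 7.0]. Algebraic connectivity (smallest non-zero eigenvalue) = 1.7639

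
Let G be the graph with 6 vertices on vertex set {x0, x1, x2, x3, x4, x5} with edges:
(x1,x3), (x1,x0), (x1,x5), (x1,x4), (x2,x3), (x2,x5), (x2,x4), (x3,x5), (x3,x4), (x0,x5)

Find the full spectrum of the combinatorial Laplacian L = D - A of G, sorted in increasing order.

Degrees: deg(x0) = 2, deg(x1) = 4, deg(x2) = 3, deg(x3) = 4, deg(x4) = 3, deg(x5) = 4.
L = D − A with rows/columns ordered (x0, x1, x2, x3, x4, x5):
  [ 2, -1,  0,  0,  0, -1]
  [-1,  4,  0, -1, -1, -1]
  [ 0,  0,  3, -1, -1, -1]
  [ 0, -1, -1,  4, -1, -1]
  [ 0, -1, -1, -1,  3,  0]
  [-1, -1, -1, -1,  0,  4]
Characteristic polynomial: det(λI − L) = λ(λ² − 7λ + 9)(λ² − 9λ + 19)(λ − 4).
Roots: λ = 0; (λ² − 7λ + 9) = 0 ⇒ λ = (7 ± √13)/2 ≈ 1.6972, 5.3028; (λ² − 9λ + 19) = 0 ⇒ λ = (9 ± √5)/2 ≈ 3.382, 5.618; (λ − 4) = 0 ⇒ λ = 4.
(Check: the roots sum (with multiplicity) to 20, matching trace L = Σdeg = 2·10 = 20.)
Laplacian eigenvalues (increasing order): [0.0, 1.6972, 3.382, 4.0, 5.3028, 5.618]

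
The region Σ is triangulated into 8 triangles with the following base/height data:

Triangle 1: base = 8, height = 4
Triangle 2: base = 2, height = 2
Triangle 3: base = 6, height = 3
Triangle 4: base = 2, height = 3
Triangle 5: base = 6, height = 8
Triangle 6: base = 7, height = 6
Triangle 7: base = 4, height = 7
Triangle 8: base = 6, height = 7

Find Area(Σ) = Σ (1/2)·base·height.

(1/2)×8×4 + (1/2)×2×2 + (1/2)×6×3 + (1/2)×2×3 + (1/2)×6×8 + (1/2)×7×6 + (1/2)×4×7 + (1/2)×6×7 = 110.0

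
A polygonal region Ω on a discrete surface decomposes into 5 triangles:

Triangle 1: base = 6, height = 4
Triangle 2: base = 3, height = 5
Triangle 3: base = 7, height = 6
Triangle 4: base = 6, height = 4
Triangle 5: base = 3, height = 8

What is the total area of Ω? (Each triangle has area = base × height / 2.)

(1/2)×6×4 + (1/2)×3×5 + (1/2)×7×6 + (1/2)×6×4 + (1/2)×3×8 = 64.5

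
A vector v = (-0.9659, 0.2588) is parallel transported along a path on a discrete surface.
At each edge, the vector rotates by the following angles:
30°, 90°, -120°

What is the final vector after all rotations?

Total rotation: 30° + 90° + (-120°) = 0°. Final vector: (-0.9659, 0.2588)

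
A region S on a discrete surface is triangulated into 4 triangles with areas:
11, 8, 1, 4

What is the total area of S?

11 + 8 + 1 + 4 = 24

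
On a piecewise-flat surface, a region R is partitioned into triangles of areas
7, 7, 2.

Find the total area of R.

7 + 7 + 2 = 16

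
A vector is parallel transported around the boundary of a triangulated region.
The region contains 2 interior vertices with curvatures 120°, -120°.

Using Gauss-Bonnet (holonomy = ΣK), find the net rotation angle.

Holonomy = total enclosed curvature = 120° + (-120°) = 0°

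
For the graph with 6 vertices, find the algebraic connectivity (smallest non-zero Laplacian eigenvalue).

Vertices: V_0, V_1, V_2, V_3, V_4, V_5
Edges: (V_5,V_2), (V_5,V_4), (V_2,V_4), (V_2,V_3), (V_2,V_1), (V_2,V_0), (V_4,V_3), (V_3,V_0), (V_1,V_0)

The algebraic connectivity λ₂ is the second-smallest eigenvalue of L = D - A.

Degrees: deg(V_0) = 3, deg(V_1) = 2, deg(V_2) = 5, deg(V_3) = 3, deg(V_4) = 3, deg(V_5) = 2.
L = D − A with rows/columns ordered (V_0, V_1, V_2, V_3, V_4, V_5):
  [ 3, -1, -1, -1,  0,  0]
  [-1,  2, -1,  0,  0,  0]
  [-1, -1,  5, -1, -1, -1]
  [-1,  0, -1,  3, -1,  0]
  [ 0,  0, -1, -1,  3, -1]
  [ 0,  0, -1,  0, -1,  2]
Characteristic polynomial: det(λI − L) = λ(λ² − 5λ + 5)(λ² − 7λ + 11)(λ − 6).
Roots: λ = 0; (λ² − 5λ + 5) = 0 ⇒ λ = (5 ± √5)/2 ≈ 1.382, 3.618; (λ² − 7λ + 11) = 0 ⇒ λ = (7 ± √5)/2 ≈ 2.382, 4.618; (λ − 6) = 0 ⇒ λ = 6.
(Check: the roots sum (with multiplicity) to 18, matching trace L = Σdeg = 2·9 = 18.)
Laplacian eigenvalues: [0.0, 1.382, 2.382, 3.618, 4.618, 6.0]. Algebraic connectivity (smallest non-zero eigenvalue) = 1.382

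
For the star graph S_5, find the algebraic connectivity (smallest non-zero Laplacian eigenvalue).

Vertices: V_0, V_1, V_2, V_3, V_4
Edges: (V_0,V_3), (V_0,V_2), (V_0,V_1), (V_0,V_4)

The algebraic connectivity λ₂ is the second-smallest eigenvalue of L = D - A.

The star S_5 is the complete bipartite graph K_{1,4} (one hub of degree 4, 4 leaves of degree 1). The Laplacian spectrum of K_{p,q} is 0, p (multiplicity q−1), q (multiplicity p−1), p+q. With p = 1, q = 4: 0 once, 1 with multiplicity 3, and 5 once. (Check: trace L = sum of degrees = 8 = 3·1 + 5.)
Laplacian eigenvalues: [0.0, 1.0, 1.0, 1.0, 5.0]. Algebraic connectivity (smallest non-zero eigenvalue) = 1.0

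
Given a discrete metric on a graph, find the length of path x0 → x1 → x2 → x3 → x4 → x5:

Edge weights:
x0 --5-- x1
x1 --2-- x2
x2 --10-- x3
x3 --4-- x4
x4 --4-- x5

Arc length = 5 + 2 + 10 + 4 + 4 = 25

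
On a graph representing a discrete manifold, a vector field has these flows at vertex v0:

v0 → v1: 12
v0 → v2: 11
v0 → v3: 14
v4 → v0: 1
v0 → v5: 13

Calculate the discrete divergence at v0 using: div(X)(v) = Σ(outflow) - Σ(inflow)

Divergence = sum of outgoing flows = 12 + 11 + 14 + (-1) + 13 = 49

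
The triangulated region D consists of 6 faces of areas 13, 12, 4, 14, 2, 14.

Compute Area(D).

13 + 12 + 4 + 14 + 2 + 14 = 59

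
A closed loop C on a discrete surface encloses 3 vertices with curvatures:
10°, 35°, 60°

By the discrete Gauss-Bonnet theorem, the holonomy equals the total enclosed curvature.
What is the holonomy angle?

Holonomy = total enclosed curvature = 10° + 35° + 60° = 105°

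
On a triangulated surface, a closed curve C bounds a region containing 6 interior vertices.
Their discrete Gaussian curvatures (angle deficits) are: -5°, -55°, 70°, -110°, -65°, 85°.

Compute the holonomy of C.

Holonomy = total enclosed curvature = (-5°) + (-55°) + 70° + (-110°) + (-65°) + 85° = -80°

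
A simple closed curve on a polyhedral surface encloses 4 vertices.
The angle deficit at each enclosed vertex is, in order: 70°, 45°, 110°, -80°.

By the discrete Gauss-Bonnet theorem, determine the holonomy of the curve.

Holonomy = total enclosed curvature = 70° + 45° + 110° + (-80°) = 145°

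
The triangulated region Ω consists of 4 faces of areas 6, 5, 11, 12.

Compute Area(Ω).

6 + 5 + 11 + 12 = 34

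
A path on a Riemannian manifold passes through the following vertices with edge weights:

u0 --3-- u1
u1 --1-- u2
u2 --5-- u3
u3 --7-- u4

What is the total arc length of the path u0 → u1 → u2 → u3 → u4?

Arc length = 3 + 1 + 5 + 7 = 16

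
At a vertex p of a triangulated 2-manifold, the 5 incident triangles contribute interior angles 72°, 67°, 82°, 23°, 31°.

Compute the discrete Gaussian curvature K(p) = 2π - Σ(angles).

Sum of angles = 275°. K = 360° - 275° = 85° = 17π/36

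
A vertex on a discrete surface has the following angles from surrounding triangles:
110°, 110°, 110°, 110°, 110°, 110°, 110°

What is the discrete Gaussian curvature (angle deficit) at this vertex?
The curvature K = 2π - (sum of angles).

Sum of angles = 770°. K = 360° - 770° = -410° = -41π/18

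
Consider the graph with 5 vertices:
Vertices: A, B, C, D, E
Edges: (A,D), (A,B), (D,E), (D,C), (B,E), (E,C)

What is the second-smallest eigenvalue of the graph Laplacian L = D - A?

Degrees: deg(A) = 2, deg(B) = 2, deg(C) = 2, deg(D) = 3, deg(E) = 3.
L = D − A with rows/columns ordered (A, B, C, D, E):
  [ 2, -1,  0, -1,  0]
  [-1,  2,  0,  0, -1]
  [ 0,  0,  2, -1, -1]
  [-1,  0, -1,  3, -1]
  [ 0, -1, -1, -1,  3]
Characteristic polynomial: det(λI − L) = λ(λ² − 5λ + 5)(λ² − 7λ + 11).
Roots: λ = 0; (λ² − 5λ + 5) = 0 ⇒ λ = (5 ± √5)/2 ≈ 1.382, 3.618; (λ² − 7λ + 11) = 0 ⇒ λ = (7 ± √5)/2 ≈ 2.382, 4.618.
(Check: the roots sum (with multiplicity) to 12, matching trace L = Σdeg = 2·6 = 12.)
Laplacian eigenvalues: [0.0, 1.382, 2.382, 3.618, 4.618]. Algebraic connectivity (smallest non-zero eigenvalue) = 1.382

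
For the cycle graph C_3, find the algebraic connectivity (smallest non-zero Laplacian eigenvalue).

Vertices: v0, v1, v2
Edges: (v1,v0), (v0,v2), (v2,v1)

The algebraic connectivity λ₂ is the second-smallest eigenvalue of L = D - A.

The cycle graph C_n has Laplacian eigenvalues λ_k = 2 − 2cos(2πk/n), k = 0, 1, …, n−1. Here n = 3:
k=0: 2 − 2cos(0) = 0.0; k=1: 2 − 2cos(2π/3) = 3.0; k=2: 2 − 2cos(4π/3) = 3.0.
Laplacian eigenvalues: [0.0, 3.0, 3.0]. Algebraic connectivity (smallest non-zero eigenvalue) = 3.0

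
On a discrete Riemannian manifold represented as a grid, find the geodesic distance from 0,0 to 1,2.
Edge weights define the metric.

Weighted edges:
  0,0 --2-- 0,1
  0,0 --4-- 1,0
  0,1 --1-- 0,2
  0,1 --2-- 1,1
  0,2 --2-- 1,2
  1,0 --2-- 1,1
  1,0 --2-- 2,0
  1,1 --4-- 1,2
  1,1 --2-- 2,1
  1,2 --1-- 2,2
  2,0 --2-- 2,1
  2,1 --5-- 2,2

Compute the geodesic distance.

Shortest path: 0,0 → 0,1 → 0,2 → 1,2, total weight = 5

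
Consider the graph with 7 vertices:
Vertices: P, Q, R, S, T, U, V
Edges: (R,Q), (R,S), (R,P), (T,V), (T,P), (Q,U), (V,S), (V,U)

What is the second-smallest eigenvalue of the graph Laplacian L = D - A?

Degrees: deg(P) = 2, deg(Q) = 2, deg(R) = 3, deg(S) = 2, deg(T) = 2, deg(U) = 2, deg(V) = 3.
L = D − A with rows/columns ordered (P, Q, R, S, T, U, V):
  [ 2,  0, -1,  0, -1,  0,  0]
  [ 0,  2, -1,  0,  0, -1,  0]
  [-1, -1,  3, -1,  0,  0,  0]
  [ 0,  0, -1,  2,  0,  0, -1]
  [-1,  0,  0,  0,  2,  0, -1]
  [ 0, -1,  0,  0,  0,  2, -1]
  [ 0,  0,  0, -1, -1, -1,  3]
Characteristic polynomial: det(λI − L) = λ(λ − 1)(λ² − 6λ + 7)²(λ − 3).
Roots: λ = 0; (λ − 1) = 0 ⇒ λ = 1; (λ² − 6λ + 7) = 0 ⇒ λ = 3 ± √2 ≈ 1.5858, 4.4142 (multiplicity 2); (λ − 3) = 0 ⇒ λ = 3.
(Check: the roots sum (with multiplicity) to 16, matching trace L = Σdeg = 2·8 = 16.)
Laplacian eigenvalues: [0.0, 1.0, 1.5858, 1.5858, 3.0, 4.4142, 4.4142]. Algebraic connectivity (smallest non-zero eigenvalue) = 1.0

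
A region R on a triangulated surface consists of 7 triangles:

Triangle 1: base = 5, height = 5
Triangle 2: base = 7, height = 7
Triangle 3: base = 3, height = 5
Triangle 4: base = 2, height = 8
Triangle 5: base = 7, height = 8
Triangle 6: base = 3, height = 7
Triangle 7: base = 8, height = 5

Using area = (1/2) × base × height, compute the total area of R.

(1/2)×5×5 + (1/2)×7×7 + (1/2)×3×5 + (1/2)×2×8 + (1/2)×7×8 + (1/2)×3×7 + (1/2)×8×5 = 111.0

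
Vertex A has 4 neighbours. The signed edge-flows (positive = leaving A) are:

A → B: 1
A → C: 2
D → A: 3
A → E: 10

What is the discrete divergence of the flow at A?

Divergence = sum of outgoing flows = 1 + 2 + (-3) + 10 = 10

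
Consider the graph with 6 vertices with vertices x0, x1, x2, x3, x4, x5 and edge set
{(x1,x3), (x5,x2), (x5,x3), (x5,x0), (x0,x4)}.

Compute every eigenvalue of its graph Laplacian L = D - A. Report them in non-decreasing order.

Degrees: deg(x0) = 2, deg(x1) = 1, deg(x2) = 1, deg(x3) = 2, deg(x4) = 1, deg(x5) = 3.
L = D − A with rows/columns ordered (x0, x1, x2, x3, x4, x5):
  [ 2,  0,  0,  0, -1, -1]
  [ 0,  1,  0, -1,  0,  0]
  [ 0,  0,  1,  0,  0, -1]
  [ 0, -1,  0,  2,  0, -1]
  [-1,  0,  0,  0,  1,  0]
  [-1,  0, -1, -1,  0,  3]
Characteristic polynomial: det(λI − L) = λ(λ² − 3λ + 1)(λ² − 5λ + 3)(λ − 2).
Roots: λ = 0; (λ² − 3λ + 1) = 0 ⇒ λ = (3 ± √5)/2 ≈ 0.382, 2.618; (λ² − 5λ + 3) = 0 ⇒ λ = (5 ± √13)/2 ≈ 0.6972, 4.3028; (λ − 2) = 0 ⇒ λ = 2.
(Check: the roots sum (with multiplicity) to 10, matching trace L = Σdeg = 2·5 = 10.)
Laplacian eigenvalues (increasing order): [0.0, 0.382, 0.6972, 2.0, 2.618, 4.3028]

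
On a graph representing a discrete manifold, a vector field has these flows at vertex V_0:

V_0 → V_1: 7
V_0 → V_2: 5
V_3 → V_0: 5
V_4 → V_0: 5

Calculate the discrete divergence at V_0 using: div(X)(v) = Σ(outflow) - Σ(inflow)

Divergence = sum of outgoing flows = 7 + 5 + (-5) + (-5) = 2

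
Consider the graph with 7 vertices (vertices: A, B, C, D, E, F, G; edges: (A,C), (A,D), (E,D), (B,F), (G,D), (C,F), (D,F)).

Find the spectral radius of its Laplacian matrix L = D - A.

Degrees: deg(A) = 2, deg(B) = 1, deg(C) = 2, deg(D) = 4, deg(E) = 1, deg(F) = 3, deg(G) = 1.
L = D − A with rows/columns ordered (A, B, C, D, E, F, G):
  [ 2,  0, -1, -1,  0,  0,  0]
  [ 0,  1,  0,  0,  0, -1,  0]
  [-1,  0,  2,  0,  0, -1,  0]
  [-1,  0,  0,  4, -1, -1, -1]
  [ 0,  0,  0, -1,  1,  0,  0]
  [ 0, -1, -1, -1,  0,  3,  0]
  [ 0,  0,  0, -1,  0,  0,  1]
Characteristic polynomial: det(λI − L) = λ(λ² − 4λ + 2)(λ − 1)²(λ² − 8λ + 14).
Roots: λ = 0; (λ² − 4λ + 2) = 0 ⇒ λ = 2 ± √2 ≈ 0.5858, 3.4142; (λ − 1) = 0 ⇒ λ = 1 (multiplicity 2); (λ² − 8λ + 14) = 0 ⇒ λ = 4 ± √2 ≈ 2.5858, 5.4142.
(Check: the roots sum (with multiplicity) to 14, matching trace L = Σdeg = 2·7 = 14.)
Laplacian eigenvalues: [0.0, 0.5858, 1.0, 1.0, 2.5858, 3.4142, 5.4142]. Largest eigenvalue (spectral radius) = 5.4142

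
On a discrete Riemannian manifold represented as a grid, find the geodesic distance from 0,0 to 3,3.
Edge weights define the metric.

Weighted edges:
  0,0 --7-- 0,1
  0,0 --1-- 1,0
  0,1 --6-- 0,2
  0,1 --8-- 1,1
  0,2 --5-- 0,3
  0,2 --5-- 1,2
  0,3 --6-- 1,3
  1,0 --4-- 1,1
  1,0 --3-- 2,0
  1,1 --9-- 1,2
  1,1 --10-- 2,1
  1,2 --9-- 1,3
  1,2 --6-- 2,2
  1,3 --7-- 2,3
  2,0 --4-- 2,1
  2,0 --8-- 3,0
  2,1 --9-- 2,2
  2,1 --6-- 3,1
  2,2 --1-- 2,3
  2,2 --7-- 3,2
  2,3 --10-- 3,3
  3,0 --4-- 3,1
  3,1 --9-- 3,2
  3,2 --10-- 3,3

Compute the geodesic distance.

Shortest path: 0,0 → 1,0 → 2,0 → 2,1 → 2,2 → 2,3 → 3,3, total weight = 28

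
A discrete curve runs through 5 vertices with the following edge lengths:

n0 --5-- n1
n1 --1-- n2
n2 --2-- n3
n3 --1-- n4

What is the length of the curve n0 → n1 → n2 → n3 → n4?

Arc length = 5 + 1 + 2 + 1 = 9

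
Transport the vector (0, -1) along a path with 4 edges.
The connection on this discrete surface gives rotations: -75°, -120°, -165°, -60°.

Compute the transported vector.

Total rotation: (-75°) + (-120°) + (-165°) + (-60°) = -420° ≡ -60° (mod 360°). Final vector: (-0.8660, -0.5000)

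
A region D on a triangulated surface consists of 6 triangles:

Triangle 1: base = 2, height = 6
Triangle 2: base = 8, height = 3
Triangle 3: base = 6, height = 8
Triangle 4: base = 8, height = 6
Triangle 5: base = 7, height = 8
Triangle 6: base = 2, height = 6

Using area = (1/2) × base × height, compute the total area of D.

(1/2)×2×6 + (1/2)×8×3 + (1/2)×6×8 + (1/2)×8×6 + (1/2)×7×8 + (1/2)×2×6 = 100.0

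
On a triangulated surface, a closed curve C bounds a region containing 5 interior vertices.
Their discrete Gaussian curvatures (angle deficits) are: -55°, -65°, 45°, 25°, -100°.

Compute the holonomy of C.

Holonomy = total enclosed curvature = (-55°) + (-65°) + 45° + 25° + (-100°) = -150°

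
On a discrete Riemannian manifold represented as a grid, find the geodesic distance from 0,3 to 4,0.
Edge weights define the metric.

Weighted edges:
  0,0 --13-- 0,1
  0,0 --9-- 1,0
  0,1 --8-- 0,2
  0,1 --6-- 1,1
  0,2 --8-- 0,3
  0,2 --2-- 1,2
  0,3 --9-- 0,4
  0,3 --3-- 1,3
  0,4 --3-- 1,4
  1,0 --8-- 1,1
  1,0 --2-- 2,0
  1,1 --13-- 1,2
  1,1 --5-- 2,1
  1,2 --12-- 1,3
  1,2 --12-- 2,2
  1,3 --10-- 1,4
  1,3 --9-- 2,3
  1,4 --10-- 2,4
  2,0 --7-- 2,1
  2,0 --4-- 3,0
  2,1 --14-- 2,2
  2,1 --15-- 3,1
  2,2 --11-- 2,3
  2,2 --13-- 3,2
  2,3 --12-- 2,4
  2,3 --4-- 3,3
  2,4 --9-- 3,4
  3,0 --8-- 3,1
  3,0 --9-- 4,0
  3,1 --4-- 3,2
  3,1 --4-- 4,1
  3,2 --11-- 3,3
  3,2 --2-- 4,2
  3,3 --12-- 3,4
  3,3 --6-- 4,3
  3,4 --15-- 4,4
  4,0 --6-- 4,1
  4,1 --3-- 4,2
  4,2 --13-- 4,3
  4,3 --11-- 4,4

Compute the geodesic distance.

Shortest path: 0,3 → 1,3 → 2,3 → 3,3 → 3,2 → 4,2 → 4,1 → 4,0, total weight = 38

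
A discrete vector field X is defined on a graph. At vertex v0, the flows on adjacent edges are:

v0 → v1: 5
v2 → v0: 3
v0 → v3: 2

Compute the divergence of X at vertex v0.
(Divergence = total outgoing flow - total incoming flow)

Divergence = sum of outgoing flows = 5 + (-3) + 2 = 4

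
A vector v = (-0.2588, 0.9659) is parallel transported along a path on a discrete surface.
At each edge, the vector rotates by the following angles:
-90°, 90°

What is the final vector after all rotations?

Total rotation: (-90°) + 90° = 0°. Final vector: (-0.2588, 0.9659)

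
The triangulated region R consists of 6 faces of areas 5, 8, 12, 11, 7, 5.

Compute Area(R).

5 + 8 + 12 + 11 + 7 + 5 = 48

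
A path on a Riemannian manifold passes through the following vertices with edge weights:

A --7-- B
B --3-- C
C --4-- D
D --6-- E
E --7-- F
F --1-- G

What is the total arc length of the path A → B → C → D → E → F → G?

Arc length = 7 + 3 + 4 + 6 + 7 + 1 = 28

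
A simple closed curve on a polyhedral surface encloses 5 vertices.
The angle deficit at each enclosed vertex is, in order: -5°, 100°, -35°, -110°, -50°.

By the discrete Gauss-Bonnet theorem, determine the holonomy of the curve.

Holonomy = total enclosed curvature = (-5°) + 100° + (-35°) + (-110°) + (-50°) = -100°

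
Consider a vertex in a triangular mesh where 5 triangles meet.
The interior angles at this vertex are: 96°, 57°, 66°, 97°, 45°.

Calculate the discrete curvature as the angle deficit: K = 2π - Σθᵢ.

Sum of angles = 361°. K = 360° - 361° = -1° = -π/180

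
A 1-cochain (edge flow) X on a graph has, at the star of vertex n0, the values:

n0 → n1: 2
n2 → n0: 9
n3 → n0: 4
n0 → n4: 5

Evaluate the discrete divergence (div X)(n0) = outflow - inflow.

Divergence = sum of outgoing flows = 2 + (-9) + (-4) + 5 = -6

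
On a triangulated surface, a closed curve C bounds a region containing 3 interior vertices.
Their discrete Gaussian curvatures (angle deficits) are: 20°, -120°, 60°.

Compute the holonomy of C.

Holonomy = total enclosed curvature = 20° + (-120°) + 60° = -40°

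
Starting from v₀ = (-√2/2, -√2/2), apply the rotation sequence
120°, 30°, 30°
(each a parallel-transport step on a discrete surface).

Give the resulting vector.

Total rotation: 120° + 30° + 30° = 180°. Final vector: (0.7071, 0.7071)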